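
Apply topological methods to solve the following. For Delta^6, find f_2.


Delta^6 has 6+1 vertices. A 2-face is a choice of 2+1 vertices.
f_2 = C(6+1, 2+1) = C(7,3) = 35

35


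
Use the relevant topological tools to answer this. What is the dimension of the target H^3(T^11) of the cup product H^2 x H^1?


Cup product: H^p x H^q -> H^{p+q}; here p+q = 2+1 = 3.
rank H^k(T^n) = C(n,k).
C(11,3) = 165

165


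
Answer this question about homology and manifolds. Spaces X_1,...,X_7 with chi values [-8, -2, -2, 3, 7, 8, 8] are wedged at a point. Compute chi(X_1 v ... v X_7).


chi(A v B) = chi(A) + chi(B) - 1 (one point identified).
For 7 spaces: chi = (sum chi_i) - (7 - 1).
sum = 14; chi = 14 - 6 = 8

8


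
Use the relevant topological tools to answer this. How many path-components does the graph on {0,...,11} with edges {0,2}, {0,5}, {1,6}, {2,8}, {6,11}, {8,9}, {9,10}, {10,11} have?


Run DFS/union-find over 12 vertices.
V = 12, E = 8.
Number of components = 4

4


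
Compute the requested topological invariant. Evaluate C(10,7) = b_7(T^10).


By the Kunneth formula, b_k(T^n) = C(n,k).
b_7(T^10) = C(10,7).
C(10,7) = 10!/(7!*3!) = 120

120


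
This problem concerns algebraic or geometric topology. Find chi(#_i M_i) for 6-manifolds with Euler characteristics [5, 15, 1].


For n-manifolds: chi(A#B) = chi(A) + chi(B) - chi(S^6).
chi(S^6) = 1 + (-1)^6 = 2.
chi(#) = (sum chi_i) - (3-1)*chi(S^6) = 21 - 2*2 = 17

17


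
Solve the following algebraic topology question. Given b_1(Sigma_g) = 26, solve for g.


For a closed orientable surface: b_1 = 2g.
26 = 2g
g = 26 / 2 = 13

13


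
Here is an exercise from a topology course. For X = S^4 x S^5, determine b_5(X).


Each S^d has Poincare polynomial 1 + t^d.
The product S^4 x S^5 has Poincare polynomial prod(1+t^d_i).
Expanding: b_0=1, b_4=1, b_5=1, b_9=1.
b_5 = 1

1


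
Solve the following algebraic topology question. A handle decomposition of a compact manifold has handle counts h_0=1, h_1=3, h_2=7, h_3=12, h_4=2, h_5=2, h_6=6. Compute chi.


Handles of index k contribute (-1)^k to chi (same as CW cells).
chi = (1) + (-3) + (7) + (-12) + (2) + (-2) + (6) = -1

-1


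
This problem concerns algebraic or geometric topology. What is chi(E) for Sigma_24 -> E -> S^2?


chi(S^2) = 2 (n even), chi(Sigma_24) = 2 - 2*24 = -46.
chi(E) = 2 * (-46) = -92

-92


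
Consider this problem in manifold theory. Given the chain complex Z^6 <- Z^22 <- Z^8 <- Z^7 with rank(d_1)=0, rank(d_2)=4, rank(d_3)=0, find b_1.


rank H_k = rank(ker d_k) - rank(im d_{k+1}).
rank(ker d_1) = rank(C_1) - rank(d_1) = 22 - 0 = 22.
rank(im d_{1+1}) = 4.
rank H_1 = 22 - 4 = 18

18


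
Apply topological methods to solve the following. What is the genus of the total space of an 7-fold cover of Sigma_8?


For an n-sheeted cover: chi(E) = n * chi(B).
chi(Sigma_8) = 2 - 2*8 = -14.
chi(E) = 7 * (-14) = -98.
genus(E) = (2 - chi(E))/2 = (2 - (-98))/2 = 100/2 = 50

50


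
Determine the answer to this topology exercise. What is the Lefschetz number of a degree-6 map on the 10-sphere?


On S^10: L(f) = tr(f_0*) + (-1)^10 tr(f_10*) = 1 + (-1)^10 * deg(f).
L(f) = 1 + (-1)^10 * 6 = 1 + 6 = 7

7


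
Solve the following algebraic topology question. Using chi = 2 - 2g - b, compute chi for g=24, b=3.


For a compact orientable surface with genus g and b boundary components: chi = 2 - 2g - b.
chi = 2 - 2*24 - 3 = 2 - 48 - 3 = -49

-49


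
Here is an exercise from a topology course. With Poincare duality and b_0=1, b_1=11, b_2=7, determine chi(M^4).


By Poincare duality b_k = b_{4-k}, so full Betti numbers: b_0=1, b_1=11, b_2=7, b_3=11, b_4=1.
chi = sum (-1)^k b_k = -13

-13


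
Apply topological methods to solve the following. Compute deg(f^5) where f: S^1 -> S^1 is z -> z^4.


deg(f) = 4. Degree is multiplicative: deg(f^5) = (deg f)^5.
deg(f^5) = (4)^5 = 1024

1024


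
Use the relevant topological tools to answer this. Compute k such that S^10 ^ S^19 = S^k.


S^m ^ S^n = S^{m+n}.
k = 10 + 19 = 29

29


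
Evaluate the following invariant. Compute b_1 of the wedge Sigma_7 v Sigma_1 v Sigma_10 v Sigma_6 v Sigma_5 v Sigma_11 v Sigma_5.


For a wedge X v Y: reduced H_k(X v Y) = H_k(X) + H_k(Y).
Each Sigma_g contributes b_1 = 2g.
b_1 = 14 + 2 + 20 + 12 + 10 + 22 + 10 = 90

90


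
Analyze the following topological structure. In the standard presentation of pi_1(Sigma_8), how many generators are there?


Standard presentation: pi_1(Sigma_g) = <a_1,b_1,...,a_g,b_g | [a_1,b_1]...[a_g,b_g] = 1>.
Number of generators = 2g = 2*8 = 16

16


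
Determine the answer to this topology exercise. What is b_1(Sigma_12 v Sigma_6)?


For a wedge: H_1(A v B) = H_1(A) + H_1(B).
b_1(Sigma_12) = 24, b_1(Sigma_6) = 12.
b_1 = 24 + 12 = 36

36


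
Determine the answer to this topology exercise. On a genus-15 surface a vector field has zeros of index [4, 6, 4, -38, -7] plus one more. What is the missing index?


Poincare-Hopf: sum of indices = chi(M).
chi(Sigma_15) = 2 - 2*15 = -28.
Sum of known indices = -31.
x = chi - (sum known) = -28 - (-31) = 3

3


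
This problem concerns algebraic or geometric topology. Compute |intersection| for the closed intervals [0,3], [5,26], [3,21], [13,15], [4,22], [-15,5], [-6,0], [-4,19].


Intersection = [max(a_i), min(b_i)] = [13, 0].
Since 13 > 0, the intersection is empty.
Length = 0

0


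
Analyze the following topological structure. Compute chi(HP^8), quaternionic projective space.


HP^8 has one cell in each dimension 0, 4, ..., 4*8 (8+1 cells, all even-dim).
chi = 8 + 1 = 9

9


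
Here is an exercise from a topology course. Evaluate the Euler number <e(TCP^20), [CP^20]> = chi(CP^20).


For any closed oriented manifold, <e(TM),[M]> = chi(M).
chi(CP^20) = 20+1 = 21

21


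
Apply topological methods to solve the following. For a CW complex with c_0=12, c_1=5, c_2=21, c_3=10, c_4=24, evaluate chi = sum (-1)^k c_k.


chi = sum_k (-1)^k c_k.
= (-1)^0*12 + (-1)^1*5 + (-1)^2*21 + (-1)^3*10 + (-1)^4*24
= (12) + (-5) + (21) + (-10) + (24)
= 42

42


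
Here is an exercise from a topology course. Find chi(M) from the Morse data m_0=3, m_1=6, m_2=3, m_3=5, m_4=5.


Morse theory: chi(M) = sum_k (-1)^k m_k where m_k = #(index-k critical points).
= (3) + (-6) + (3) + (-5) + (5) = 0

0


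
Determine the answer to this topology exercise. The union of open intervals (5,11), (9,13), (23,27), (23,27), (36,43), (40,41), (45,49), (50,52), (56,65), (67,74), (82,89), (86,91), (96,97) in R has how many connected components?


Sort and merge overlapping open intervals.
Merged: (5,13), (23,27), (36,43), (45,49), (50,52), (56,65), (67,74), (82,91), (96,97).
Number of components = 9

9


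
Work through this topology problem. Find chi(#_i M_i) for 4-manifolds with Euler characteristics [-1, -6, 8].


For n-manifolds: chi(A#B) = chi(A) + chi(B) - chi(S^4).
chi(S^4) = 1 + (-1)^4 = 2.
chi(#) = (sum chi_i) - (3-1)*chi(S^4) = 1 - 2*2 = -3

-3


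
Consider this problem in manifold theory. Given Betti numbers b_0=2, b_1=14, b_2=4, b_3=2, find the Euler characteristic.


chi = sum_k (-1)^k b_k.
= (2) + (-14) + (4) + (-2)
= -10

-10


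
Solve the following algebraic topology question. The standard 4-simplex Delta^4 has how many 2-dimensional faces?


Delta^4 has 4+1 vertices. A 2-face is a choice of 2+1 vertices.
f_2 = C(4+1, 2+1) = C(5,3) = 10

10


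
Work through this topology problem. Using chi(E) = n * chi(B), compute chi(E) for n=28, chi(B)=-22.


For a finite covering: chi(E) = (number of sheets) * chi(B).
chi(E) = 28 * (-22) = -616

-616


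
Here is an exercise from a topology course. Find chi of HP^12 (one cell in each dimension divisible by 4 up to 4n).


HP^12 has one cell in each dimension 0, 4, ..., 4*12 (12+1 cells, all even-dim).
chi = 12 + 1 = 13

13


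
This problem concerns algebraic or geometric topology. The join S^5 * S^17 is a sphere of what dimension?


Join of spheres: S^m * S^n = S^{m+n+1}.
dim = 5 + 17 + 1 = 23

23


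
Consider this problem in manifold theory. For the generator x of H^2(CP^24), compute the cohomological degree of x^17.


|x| = 2 in H^*(CP^n).
|x^17| = 17 * |x| = 17 * 2 = 34

34


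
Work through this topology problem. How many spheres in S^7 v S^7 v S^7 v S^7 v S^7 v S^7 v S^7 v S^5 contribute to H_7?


For a wedge of spheres, H_k (k>0) is free on one generator per sphere of dimension k.
Spheres of dimension 7: count = 7.
b_7 = 7

7


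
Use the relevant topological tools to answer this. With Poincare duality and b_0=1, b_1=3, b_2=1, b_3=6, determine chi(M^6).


By Poincare duality b_k = b_{6-k}, so full Betti numbers: b_0=1, b_1=3, b_2=1, b_3=6, b_4=1, b_5=3, b_6=1.
chi = sum (-1)^k b_k = -8

-8


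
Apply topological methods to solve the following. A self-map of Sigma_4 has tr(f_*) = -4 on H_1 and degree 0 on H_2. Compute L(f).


L(f) = tr(f_0*) - tr(f_1*) + tr(f_2*).
= 1 - (-4) + (0)
= 5

5


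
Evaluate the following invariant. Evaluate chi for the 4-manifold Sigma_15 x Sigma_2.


chi(Sigma_15) = 2 - 2*15 = -28
chi(Sigma_2) = 2 - 2*2 = -2
chi(product) = (-28) * (-2) = 56

56


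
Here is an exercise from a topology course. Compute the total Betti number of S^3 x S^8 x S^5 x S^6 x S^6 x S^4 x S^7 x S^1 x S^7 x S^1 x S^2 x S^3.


Total Betti number is multiplicative under products.
Each S^d (d>=1) has total Betti number 2.
There are 12 sphere factors.
Total = 2^12 = 4096

4096


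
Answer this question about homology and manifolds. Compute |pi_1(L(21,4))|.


pi_1(L(p,q)) = Z/pZ for any q coprime to p.
|pi_1(L(21,4))| = 21

21


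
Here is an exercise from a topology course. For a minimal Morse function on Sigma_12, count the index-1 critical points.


A perfect Morse function has m_k = b_k.
For Sigma_12: b_0=1, b_1=2g=24, b_2=1.
Saddles m_1 = 2g = 24

24


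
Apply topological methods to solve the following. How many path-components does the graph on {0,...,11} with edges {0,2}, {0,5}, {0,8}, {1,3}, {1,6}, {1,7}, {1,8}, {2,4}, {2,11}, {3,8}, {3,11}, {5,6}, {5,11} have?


Run DFS/union-find over 12 vertices.
V = 12, E = 13.
Number of components = 3

3


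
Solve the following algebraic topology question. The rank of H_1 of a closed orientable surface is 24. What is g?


For a closed orientable surface: b_1 = 2g.
24 = 2g
g = 24 / 2 = 12

12


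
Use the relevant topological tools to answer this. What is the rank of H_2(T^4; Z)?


By the Kunneth formula, b_k(T^n) = C(n,k).
b_2(T^4) = C(4,2).
C(4,2) = 4!/(2!*2!) = 6

6


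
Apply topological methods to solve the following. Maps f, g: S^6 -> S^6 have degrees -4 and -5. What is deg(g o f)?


Degree is multiplicative under composition: deg(g o f) = deg(g) * deg(f).
= -5 * -4 = 20

20


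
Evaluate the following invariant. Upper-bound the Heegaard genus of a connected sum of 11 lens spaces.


Heegaard genus satisfies g(A#B) <= g(A) + g(B).
Each lens space has g = 1.
Upper bound: 11 * 1 = 11

11


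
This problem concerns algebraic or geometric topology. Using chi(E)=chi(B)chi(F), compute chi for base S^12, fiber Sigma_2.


chi(S^12) = 2 (n even), chi(Sigma_2) = 2 - 2*2 = -2.
chi(E) = 2 * (-2) = -4

-4


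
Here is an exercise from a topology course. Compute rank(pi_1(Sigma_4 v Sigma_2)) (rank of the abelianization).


For a wedge: H_1(A v B) = H_1(A) + H_1(B).
b_1(Sigma_4) = 8, b_1(Sigma_2) = 4.
b_1 = 8 + 4 = 12

12


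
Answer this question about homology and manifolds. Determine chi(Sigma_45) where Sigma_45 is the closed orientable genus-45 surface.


For a closed orientable surface of genus g: chi = 2 - 2g.
Here g = 45.
chi = 2 - 2*45 = 2 - 90 = -88

-88


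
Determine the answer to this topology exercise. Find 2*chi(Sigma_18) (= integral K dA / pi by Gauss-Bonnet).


Gauss-Bonnet: integral K dA = 2*pi*chi(M).
chi(Sigma_18) = 2 - 2*18 = -34.
(integral K dA)/pi = 2*chi = 2*(-34) = -68

-68


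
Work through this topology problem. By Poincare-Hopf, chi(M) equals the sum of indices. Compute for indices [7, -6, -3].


Poincare-Hopf: chi(M) = sum of indices of zeros.
chi = (7) + (-6) + (-3) = -2

-2


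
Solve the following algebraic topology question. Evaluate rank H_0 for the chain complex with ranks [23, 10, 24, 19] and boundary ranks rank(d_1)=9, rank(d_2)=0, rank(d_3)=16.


rank H_k = rank(ker d_k) - rank(im d_{k+1}).
rank(ker d_0) = rank(C_0) - rank(d_0) = 23 - 0 = 23.
rank(im d_{0+1}) = 9.
rank H_0 = 23 - 9 = 14

14


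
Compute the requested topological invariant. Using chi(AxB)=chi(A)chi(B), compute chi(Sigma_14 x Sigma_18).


chi(Sigma_14) = 2 - 2*14 = -26
chi(Sigma_18) = 2 - 2*18 = -34
chi(product) = (-26) * (-34) = 884

884


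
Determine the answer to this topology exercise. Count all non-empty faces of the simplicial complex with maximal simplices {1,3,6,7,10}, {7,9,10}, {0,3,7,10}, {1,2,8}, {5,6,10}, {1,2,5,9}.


Each maximal simplex on m vertices has 2^m - 1 nonempty faces.
Take the union (dedupe shared faces).
Total distinct faces = 63

63


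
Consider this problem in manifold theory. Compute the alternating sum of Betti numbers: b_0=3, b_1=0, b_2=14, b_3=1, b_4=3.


chi = sum_k (-1)^k b_k.
= (3) + (0) + (14) + (-1) + (3)
= 19

19


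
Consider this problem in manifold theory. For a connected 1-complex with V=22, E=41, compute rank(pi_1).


For a connected graph: rank(pi_1) = b_1 = E - V + 1 = 1 - chi.
chi = V - E = 22 - 41 = -19.
rank = 1 - (-19) = 41 - 22 + 1 = 20

20


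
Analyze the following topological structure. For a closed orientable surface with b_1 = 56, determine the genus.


For a closed orientable surface: b_1 = 2g.
56 = 2g
g = 56 / 2 = 28

28


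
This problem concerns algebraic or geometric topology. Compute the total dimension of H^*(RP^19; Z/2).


H^k(RP^19; Z/2) = Z/2 for each 0 <= k <= 19.
Total dimension = 19 + 1 = 20

20


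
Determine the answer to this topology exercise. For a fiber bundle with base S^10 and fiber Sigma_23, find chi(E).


chi(S^10) = 2 (n even), chi(Sigma_23) = 2 - 2*23 = -44.
chi(E) = 2 * (-44) = -88

-88


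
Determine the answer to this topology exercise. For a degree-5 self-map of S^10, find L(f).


On S^10: L(f) = tr(f_0*) + (-1)^10 tr(f_10*) = 1 + (-1)^10 * deg(f).
L(f) = 1 + (-1)^10 * 5 = 1 + 5 = 6

6


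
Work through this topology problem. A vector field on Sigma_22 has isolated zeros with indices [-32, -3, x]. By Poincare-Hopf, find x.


Poincare-Hopf: sum of indices = chi(M).
chi(Sigma_22) = 2 - 2*22 = -42.
Sum of known indices = -35.
x = chi - (sum known) = -42 - (-35) = -7

-7


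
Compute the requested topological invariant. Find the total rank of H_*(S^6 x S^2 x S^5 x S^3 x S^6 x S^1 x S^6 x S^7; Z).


Total Betti number is multiplicative under products.
Each S^d (d>=1) has total Betti number 2.
There are 8 sphere factors.
Total = 2^8 = 256

256


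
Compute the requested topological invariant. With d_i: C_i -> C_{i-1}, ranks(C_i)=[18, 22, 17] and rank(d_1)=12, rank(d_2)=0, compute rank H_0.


rank H_k = rank(ker d_k) - rank(im d_{k+1}).
rank(ker d_0) = rank(C_0) - rank(d_0) = 18 - 0 = 18.
rank(im d_{0+1}) = 12.
rank H_0 = 18 - 12 = 6

6


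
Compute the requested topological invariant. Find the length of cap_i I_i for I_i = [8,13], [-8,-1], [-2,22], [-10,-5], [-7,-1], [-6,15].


Intersection = [max(a_i), min(b_i)] = [8, -5].
Since 8 > -5, the intersection is empty.
Length = 0

0


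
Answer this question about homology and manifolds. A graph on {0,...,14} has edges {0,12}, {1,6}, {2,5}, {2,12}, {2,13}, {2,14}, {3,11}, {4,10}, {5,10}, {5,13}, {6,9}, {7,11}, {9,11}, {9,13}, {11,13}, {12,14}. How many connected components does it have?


Run DFS/union-find over 15 vertices.
V = 15, E = 16.
Number of components = 2

2


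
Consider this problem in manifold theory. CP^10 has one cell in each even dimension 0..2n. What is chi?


CP^10 has one cell in each even dimension 0, 2, ..., 2*10 (10+1 cells total).
All cells are even-dimensional, so chi = number of cells.
chi = 10 + 1 = 11

11


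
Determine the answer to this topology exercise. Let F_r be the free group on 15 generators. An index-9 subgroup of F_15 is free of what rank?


Nielsen-Schreier: an index-n subgroup of F_r is free of rank 1 + n(r-1).
Equivalently: chi(cover) = n*chi(base); chi(vee_r S^1) = 1 - 15 = -14.
chi(E) = 9*(-14) = -126; rank = 1 - chi(E) = 1 - (-126) = 127.
rank = 1 + 9*(15-1) = 1 + 126 = 127

127


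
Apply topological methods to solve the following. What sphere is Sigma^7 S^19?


Each suspension raises dimension by 1: Sigma S^n = S^{n+1}.
Sigma^7 S^19 = S^{19+7} = S^26

26


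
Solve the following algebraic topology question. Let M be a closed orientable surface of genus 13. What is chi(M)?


For a closed orientable surface of genus g: chi = 2 - 2g.
Here g = 13.
chi = 2 - 2*13 = 2 - 26 = -24

-24


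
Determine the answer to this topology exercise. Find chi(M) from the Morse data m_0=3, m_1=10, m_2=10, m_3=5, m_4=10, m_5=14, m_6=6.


Morse theory: chi(M) = sum_k (-1)^k m_k where m_k = #(index-k critical points).
= (3) + (-10) + (10) + (-5) + (10) + (-14) + (6) = 0

0


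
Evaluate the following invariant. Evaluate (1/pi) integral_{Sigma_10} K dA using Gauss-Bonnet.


Gauss-Bonnet: integral K dA = 2*pi*chi(M).
chi(Sigma_10) = 2 - 2*10 = -18.
(integral K dA)/pi = 2*chi = 2*(-18) = -36

-36


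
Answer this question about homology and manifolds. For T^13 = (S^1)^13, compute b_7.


By the Kunneth formula, b_k(T^n) = C(n,k).
b_7(T^13) = C(13,7).
C(13,7) = 13!/(7!*6!) = 1716

1716


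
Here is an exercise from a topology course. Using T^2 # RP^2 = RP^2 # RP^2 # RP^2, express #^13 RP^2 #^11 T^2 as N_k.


Since a >= 1, the sum is non-orientable; each T^2 can be replaced by RP^2 # RP^2 (since T^2#RP^2 = 3RP^2).
Total crosscaps k = 13 + 2*11 = 35.
Check via chi: chi = 13*1 + 11*0 - (13+11-1)*2 = -33 = 2 - k = -33. Consistent.

35


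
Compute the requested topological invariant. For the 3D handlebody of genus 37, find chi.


A genus-g handlebody deformation retracts to a wedge of g circles.
chi(vee_g S^1) = 1 - g.
chi(H_37) = 1 - 37 = -36

-36


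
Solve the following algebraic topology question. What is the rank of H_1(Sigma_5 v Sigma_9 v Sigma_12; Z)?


For a wedge X v Y: reduced H_k(X v Y) = H_k(X) + H_k(Y).
Each Sigma_g contributes b_1 = 2g.
b_1 = 10 + 18 + 24 = 52

52


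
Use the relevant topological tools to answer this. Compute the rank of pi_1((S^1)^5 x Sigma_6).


pi_1(A x B) = pi_1(A) x pi_1(B); rank of abelianization = b_1.
b_1(T^5) = 5, b_1(Sigma_6) = 2*6 = 12.
b_1(product) = 5 + 12 = 17

17


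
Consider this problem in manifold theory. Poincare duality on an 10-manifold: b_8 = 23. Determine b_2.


Poincare duality for closed orientable n-manifolds: b_k = b_{n-k}.
Here n = 10, so b_2 = b_8 = 23

23


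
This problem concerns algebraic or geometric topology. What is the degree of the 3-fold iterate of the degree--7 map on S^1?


deg(f) = -7. Degree is multiplicative: deg(f^3) = (deg f)^3.
deg(f^3) = (-7)^3 = -343

-343


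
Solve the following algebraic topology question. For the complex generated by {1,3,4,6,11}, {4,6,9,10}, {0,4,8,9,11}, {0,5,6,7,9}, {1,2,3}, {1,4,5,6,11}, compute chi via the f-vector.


Enumerate all faces; f-vector: f_0=12, f_1=36, f_2=41, f_3=20, f_4=4.
chi = sum (-1)^k f_k = 1

1


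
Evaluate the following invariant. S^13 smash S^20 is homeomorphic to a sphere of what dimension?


S^m ^ S^n = S^{m+n}.
k = 13 + 20 = 33

33


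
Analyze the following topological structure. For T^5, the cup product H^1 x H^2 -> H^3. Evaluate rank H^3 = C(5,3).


Cup product: H^p x H^q -> H^{p+q}; here p+q = 1+2 = 3.
rank H^k(T^n) = C(n,k).
C(5,3) = 10

10


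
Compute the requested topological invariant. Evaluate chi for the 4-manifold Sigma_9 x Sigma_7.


chi(Sigma_9) = 2 - 2*9 = -16
chi(Sigma_7) = 2 - 2*7 = -12
chi(product) = (-16) * (-12) = 192

192


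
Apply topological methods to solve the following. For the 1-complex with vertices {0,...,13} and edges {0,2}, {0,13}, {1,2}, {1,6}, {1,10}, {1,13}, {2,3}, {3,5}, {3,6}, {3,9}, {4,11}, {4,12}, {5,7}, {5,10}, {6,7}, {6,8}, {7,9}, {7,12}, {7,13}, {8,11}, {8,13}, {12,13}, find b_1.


b_1 = E - V + (number of components).
E = 22, V = 14, components = 1.
b_1 = 22 - 14 + 1 = 9

9


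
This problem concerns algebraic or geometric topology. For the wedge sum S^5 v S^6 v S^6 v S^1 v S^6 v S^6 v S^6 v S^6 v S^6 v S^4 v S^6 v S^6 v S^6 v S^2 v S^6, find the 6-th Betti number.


For a wedge of spheres, H_k (k>0) is free on one generator per sphere of dimension k.
Spheres of dimension 6: count = 11.
b_6 = 11

11


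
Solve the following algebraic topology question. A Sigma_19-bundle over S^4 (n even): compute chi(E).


chi(S^4) = 2 (n even), chi(Sigma_19) = 2 - 2*19 = -36.
chi(E) = 2 * (-36) = -72

-72


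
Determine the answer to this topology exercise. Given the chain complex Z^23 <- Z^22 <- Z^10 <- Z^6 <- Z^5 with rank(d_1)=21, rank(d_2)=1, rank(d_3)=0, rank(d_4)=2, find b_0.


rank H_k = rank(ker d_k) - rank(im d_{k+1}).
rank(ker d_0) = rank(C_0) - rank(d_0) = 23 - 0 = 23.
rank(im d_{0+1}) = 21.
rank H_0 = 23 - 21 = 2

2


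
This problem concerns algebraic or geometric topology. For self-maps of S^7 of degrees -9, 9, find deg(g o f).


Degree is multiplicative under composition: deg(g o f) = deg(g) * deg(f).
= 9 * -9 = -81

-81


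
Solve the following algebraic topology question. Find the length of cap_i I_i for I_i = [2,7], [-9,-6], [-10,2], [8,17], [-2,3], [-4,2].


Intersection = [max(a_i), min(b_i)] = [8, -6].
Since 8 > -6, the intersection is empty.
Length = 0

0


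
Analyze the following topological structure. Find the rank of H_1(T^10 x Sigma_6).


pi_1(A x B) = pi_1(A) x pi_1(B); rank of abelianization = b_1.
b_1(T^10) = 10, b_1(Sigma_6) = 2*6 = 12.
b_1(product) = 10 + 12 = 22

22


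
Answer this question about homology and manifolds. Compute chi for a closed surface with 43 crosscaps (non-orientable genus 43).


For a non-orientable closed surface with k crosscaps: chi = 2 - k.
Here k = 43.
chi = 2 - 43 = -41

-41


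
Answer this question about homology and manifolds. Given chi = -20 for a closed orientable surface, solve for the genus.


chi = 2 - 2g for closed orientable surfaces.
-20 = 2 - 2g
2g = 2 - (-20) = 22
g = 11

11


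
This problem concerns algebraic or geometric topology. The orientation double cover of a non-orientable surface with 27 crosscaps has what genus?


chi(N_27) = 2 - 27 = -25.
Double cover: chi(Sigma_g) = 2 * chi(N_27) = 2*(-25) = -50.
2 - 2g = -50, so g = (2 - (-50))/2 = 52/2 = 26

26


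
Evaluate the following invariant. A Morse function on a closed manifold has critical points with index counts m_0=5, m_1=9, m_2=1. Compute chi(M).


Morse theory: chi(M) = sum_k (-1)^k m_k where m_k = #(index-k critical points).
= (5) + (-9) + (1) = -3

-3


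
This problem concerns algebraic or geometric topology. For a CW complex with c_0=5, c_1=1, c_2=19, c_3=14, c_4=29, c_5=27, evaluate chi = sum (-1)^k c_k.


chi = sum_k (-1)^k c_k.
= (-1)^0*5 + (-1)^1*1 + (-1)^2*19 + (-1)^3*14 + (-1)^4*29 + (-1)^5*27
= (5) + (-1) + (19) + (-14) + (29) + (-27)
= 11

11


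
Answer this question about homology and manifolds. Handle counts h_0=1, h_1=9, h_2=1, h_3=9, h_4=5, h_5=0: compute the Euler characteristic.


Handles of index k contribute (-1)^k to chi (same as CW cells).
chi = (1) + (-9) + (1) + (-9) + (5) + (0) = -11

-11


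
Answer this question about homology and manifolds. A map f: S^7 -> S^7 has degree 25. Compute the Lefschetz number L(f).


On S^7: L(f) = tr(f_0*) + (-1)^7 tr(f_7*) = 1 + (-1)^7 * deg(f).
L(f) = 1 + (-1)^7 * 25 = 1 + -25 = -24

-24


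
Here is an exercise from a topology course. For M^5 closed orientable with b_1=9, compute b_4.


Poincare duality for closed orientable n-manifolds: b_k = b_{n-k}.
Here n = 5, so b_4 = b_1 = 9

9


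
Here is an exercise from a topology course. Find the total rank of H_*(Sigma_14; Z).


For Sigma_14: b_0 = 1, b_1 = 2g = 28, b_2 = 1.
Total = 1 + 28 + 1 = 30

30


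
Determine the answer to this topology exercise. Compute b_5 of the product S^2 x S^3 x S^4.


Each S^d has Poincare polynomial 1 + t^d.
The product S^2 x S^3 x S^4 has Poincare polynomial prod(1+t^d_i).
Expanding: b_0=1, b_2=1, b_3=1, b_4=1, b_5=1, b_6=1, b_7=1, b_9=1.
b_5 = 1

1


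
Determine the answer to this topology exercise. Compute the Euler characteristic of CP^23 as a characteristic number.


For any closed oriented manifold, <e(TM),[M]> = chi(M).
chi(CP^23) = 23+1 = 24

24


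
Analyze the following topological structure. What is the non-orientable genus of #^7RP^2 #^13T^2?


Since a >= 1, the sum is non-orientable; each T^2 can be replaced by RP^2 # RP^2 (since T^2#RP^2 = 3RP^2).
Total crosscaps k = 7 + 2*13 = 33.
Check via chi: chi = 7*1 + 13*0 - (7+13-1)*2 = -31 = 2 - k = -31. Consistent.

33


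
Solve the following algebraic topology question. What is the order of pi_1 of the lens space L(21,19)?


pi_1(L(p,q)) = Z/pZ for any q coprime to p.
|pi_1(L(21,19))| = 21

21


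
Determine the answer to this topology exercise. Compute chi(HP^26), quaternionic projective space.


HP^26 has one cell in each dimension 0, 4, ..., 4*26 (26+1 cells, all even-dim).
chi = 26 + 1 = 27

27


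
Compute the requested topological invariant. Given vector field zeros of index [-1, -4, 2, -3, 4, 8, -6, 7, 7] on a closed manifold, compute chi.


Poincare-Hopf: chi(M) = sum of indices of zeros.
chi = (-1) + (-4) + (2) + (-3) + (4) + (8) + (-6) + (7) + (7) = 14

14


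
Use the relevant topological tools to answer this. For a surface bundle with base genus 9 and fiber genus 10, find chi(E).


For a fiber bundle F -> E -> B (with CW structure): chi(E) = chi(B) * chi(F).
chi(Sigma_9) = -16, chi(Sigma_10) = -18.
chi(E) = (-16) * (-18) = 288

288


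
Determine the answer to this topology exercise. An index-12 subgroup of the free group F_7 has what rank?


Nielsen-Schreier: an index-n subgroup of F_r is free of rank 1 + n(r-1).
Equivalently: chi(cover) = n*chi(base); chi(vee_r S^1) = 1 - 7 = -6.
chi(E) = 12*(-6) = -72; rank = 1 - chi(E) = 1 - (-72) = 73.
rank = 1 + 12*(7-1) = 1 + 72 = 73

73


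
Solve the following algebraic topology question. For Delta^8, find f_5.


Delta^8 has 8+1 vertices. A 5-face is a choice of 5+1 vertices.
f_5 = C(8+1, 5+1) = C(9,6) = 84

84


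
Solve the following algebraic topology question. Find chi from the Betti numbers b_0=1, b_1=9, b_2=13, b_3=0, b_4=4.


chi = sum_k (-1)^k b_k.
= (1) + (-9) + (13) + (0) + (4)
= 9

9


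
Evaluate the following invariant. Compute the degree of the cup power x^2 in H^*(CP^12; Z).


|x| = 2 in H^*(CP^n).
|x^2| = 2 * |x| = 2 * 2 = 4

4


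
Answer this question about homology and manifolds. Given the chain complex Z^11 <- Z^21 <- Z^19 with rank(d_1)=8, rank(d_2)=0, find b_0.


rank H_k = rank(ker d_k) - rank(im d_{k+1}).
rank(ker d_0) = rank(C_0) - rank(d_0) = 11 - 0 = 11.
rank(im d_{0+1}) = 8.
rank H_0 = 11 - 8 = 3

3


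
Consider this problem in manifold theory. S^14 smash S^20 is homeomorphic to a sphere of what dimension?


S^m ^ S^n = S^{m+n}.
k = 14 + 20 = 34

34


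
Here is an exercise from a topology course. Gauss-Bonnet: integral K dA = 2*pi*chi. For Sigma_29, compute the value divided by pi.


Gauss-Bonnet: integral K dA = 2*pi*chi(M).
chi(Sigma_29) = 2 - 2*29 = -56.
(integral K dA)/pi = 2*chi = 2*(-56) = -112

-112


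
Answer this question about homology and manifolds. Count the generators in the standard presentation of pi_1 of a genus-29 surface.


Standard presentation: pi_1(Sigma_g) = <a_1,b_1,...,a_g,b_g | [a_1,b_1]...[a_g,b_g] = 1>.
Number of generators = 2g = 2*29 = 58

58


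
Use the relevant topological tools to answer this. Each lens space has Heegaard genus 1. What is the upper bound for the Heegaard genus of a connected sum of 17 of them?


Heegaard genus satisfies g(A#B) <= g(A) + g(B).
Each lens space has g = 1.
Upper bound: 17 * 1 = 17

17


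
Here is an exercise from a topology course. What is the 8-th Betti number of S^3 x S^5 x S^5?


Each S^d has Poincare polynomial 1 + t^d.
The product S^3 x S^5 x S^5 has Poincare polynomial prod(1+t^d_i).
Expanding: b_0=1, b_3=1, b_5=2, b_8=2, b_10=1, b_13=1.
b_8 = 2

2


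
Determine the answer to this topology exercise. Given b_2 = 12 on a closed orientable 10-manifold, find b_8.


Poincare duality for closed orientable n-manifolds: b_k = b_{n-k}.
Here n = 10, so b_8 = b_2 = 12

12


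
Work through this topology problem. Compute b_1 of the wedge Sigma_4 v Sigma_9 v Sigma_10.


For a wedge X v Y: reduced H_k(X v Y) = H_k(X) + H_k(Y).
Each Sigma_g contributes b_1 = 2g.
b_1 = 8 + 18 + 20 = 46

46


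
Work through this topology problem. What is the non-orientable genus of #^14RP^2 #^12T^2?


Since a >= 1, the sum is non-orientable; each T^2 can be replaced by RP^2 # RP^2 (since T^2#RP^2 = 3RP^2).
Total crosscaps k = 14 + 2*12 = 38.
Check via chi: chi = 14*1 + 12*0 - (14+12-1)*2 = -36 = 2 - k = -36. Consistent.

38


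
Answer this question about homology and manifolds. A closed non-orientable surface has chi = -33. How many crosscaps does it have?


chi = 2 - k for closed non-orientable surfaces with k crosscaps.
-33 = 2 - k
k = 2 - (-33) = 35

35


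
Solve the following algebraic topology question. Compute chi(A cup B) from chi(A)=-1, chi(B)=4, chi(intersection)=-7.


chi(A cup B) = chi(A) + chi(B) - chi(A cap B)
= -1 + (4) - (-7)
= 10

10


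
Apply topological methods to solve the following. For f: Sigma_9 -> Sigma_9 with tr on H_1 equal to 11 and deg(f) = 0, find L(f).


L(f) = tr(f_0*) - tr(f_1*) + tr(f_2*).
= 1 - (11) + (0)
= -10

-10


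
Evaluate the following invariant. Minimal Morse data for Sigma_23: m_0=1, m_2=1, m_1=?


A perfect Morse function has m_k = b_k.
For Sigma_23: b_0=1, b_1=2g=46, b_2=1.
Saddles m_1 = 2g = 46

46


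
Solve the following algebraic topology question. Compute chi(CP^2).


CP^2 has one cell in each even dimension 0, 2, ..., 2*2 (2+1 cells total).
All cells are even-dimensional, so chi = number of cells.
chi = 2 + 1 = 3

3


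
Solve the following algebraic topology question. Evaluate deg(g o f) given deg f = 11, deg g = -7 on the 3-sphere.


Degree is multiplicative under composition: deg(g o f) = deg(g) * deg(f).
= -7 * 11 = -77

-77


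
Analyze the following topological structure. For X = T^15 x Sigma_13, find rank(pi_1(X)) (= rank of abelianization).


pi_1(A x B) = pi_1(A) x pi_1(B); rank of abelianization = b_1.
b_1(T^15) = 15, b_1(Sigma_13) = 2*13 = 26.
b_1(product) = 15 + 26 = 41

41


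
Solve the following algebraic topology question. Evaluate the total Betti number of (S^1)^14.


b_k(T^14) = C(14,k), so the sum over k is sum_k C(14,k) = 2^14.
Total = 2^14 = 16384

16384


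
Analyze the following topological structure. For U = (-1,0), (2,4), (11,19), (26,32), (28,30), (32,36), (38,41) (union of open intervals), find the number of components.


Sort and merge overlapping open intervals.
Merged: (-1,0), (2,4), (11,19), (26,32), (32,36), (38,41).
Number of components = 6

6


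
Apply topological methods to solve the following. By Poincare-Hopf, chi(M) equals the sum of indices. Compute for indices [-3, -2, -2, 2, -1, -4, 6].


Poincare-Hopf: chi(M) = sum of indices of zeros.
chi = (-3) + (-2) + (-2) + (2) + (-1) + (-4) + (6) = -4

-4


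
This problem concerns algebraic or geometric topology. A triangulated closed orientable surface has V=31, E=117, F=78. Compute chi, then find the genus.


chi = V - E + F = 31 - 117 + 78 = -8
For orientable closed surface: chi = 2 - 2g, so g = (2 - chi)/2.
g = (2 - (-8)) / 2 = 10 / 2 = 5

5


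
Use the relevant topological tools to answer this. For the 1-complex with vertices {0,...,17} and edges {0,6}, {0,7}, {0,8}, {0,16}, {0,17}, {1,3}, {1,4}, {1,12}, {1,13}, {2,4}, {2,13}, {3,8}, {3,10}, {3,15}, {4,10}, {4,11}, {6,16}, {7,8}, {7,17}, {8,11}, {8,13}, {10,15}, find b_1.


b_1 = E - V + (number of components).
E = 22, V = 18, components = 4.
b_1 = 22 - 18 + 4 = 8

8


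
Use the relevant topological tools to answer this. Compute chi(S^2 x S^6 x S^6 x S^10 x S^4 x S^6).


chi is multiplicative: chi(X x Y) = chi(X) chi(Y).
Each even-dim sphere has chi = 2. There are 6 factors.
chi = 2^6 = 64

64


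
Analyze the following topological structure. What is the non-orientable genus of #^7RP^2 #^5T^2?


Since a >= 1, the sum is non-orientable; each T^2 can be replaced by RP^2 # RP^2 (since T^2#RP^2 = 3RP^2).
Total crosscaps k = 7 + 2*5 = 17.
Check via chi: chi = 7*1 + 5*0 - (7+5-1)*2 = -15 = 2 - k = -15. Consistent.

17


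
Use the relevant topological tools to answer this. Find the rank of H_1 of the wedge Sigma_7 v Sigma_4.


For a wedge: H_1(A v B) = H_1(A) + H_1(B).
b_1(Sigma_7) = 14, b_1(Sigma_4) = 8.
b_1 = 14 + 8 = 22

22


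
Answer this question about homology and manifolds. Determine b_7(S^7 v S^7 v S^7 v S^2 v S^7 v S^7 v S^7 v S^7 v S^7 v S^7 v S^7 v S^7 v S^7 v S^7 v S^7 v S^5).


For a wedge of spheres, H_k (k>0) is free on one generator per sphere of dimension k.
Spheres of dimension 7: count = 14.
b_7 = 14

14


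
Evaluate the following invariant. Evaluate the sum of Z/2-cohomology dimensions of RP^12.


H^k(RP^12; Z/2) = Z/2 for each 0 <= k <= 12.
Total dimension = 12 + 1 = 13

13


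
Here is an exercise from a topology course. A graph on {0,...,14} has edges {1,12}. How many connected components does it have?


Run DFS/union-find over 15 vertices.
V = 15, E = 1.
Number of components = 14

14


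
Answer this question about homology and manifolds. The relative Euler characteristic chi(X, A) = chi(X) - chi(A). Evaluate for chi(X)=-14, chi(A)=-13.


Relative Euler characteristic: chi(X, A) = chi(X) - chi(A).
= -14 - (-13) = -1

-1


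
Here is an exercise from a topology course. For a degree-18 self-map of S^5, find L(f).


On S^5: L(f) = tr(f_0*) + (-1)^5 tr(f_5*) = 1 + (-1)^5 * deg(f).
L(f) = 1 + (-1)^5 * 18 = 1 + -18 = -17

-17


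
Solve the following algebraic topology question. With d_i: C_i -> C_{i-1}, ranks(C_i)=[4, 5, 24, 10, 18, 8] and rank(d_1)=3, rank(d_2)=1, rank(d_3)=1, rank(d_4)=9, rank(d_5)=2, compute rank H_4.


rank H_k = rank(ker d_k) - rank(im d_{k+1}).
rank(ker d_4) = rank(C_4) - rank(d_4) = 18 - 9 = 9.
rank(im d_{4+1}) = 2.
rank H_4 = 9 - 2 = 7

7


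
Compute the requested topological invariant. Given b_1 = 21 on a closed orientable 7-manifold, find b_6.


Poincare duality for closed orientable n-manifolds: b_k = b_{n-k}.
Here n = 7, so b_6 = b_1 = 21

21


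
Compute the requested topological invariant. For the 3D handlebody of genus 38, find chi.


A genus-g handlebody deformation retracts to a wedge of g circles.
chi(vee_g S^1) = 1 - g.
chi(H_38) = 1 - 38 = -37

-37


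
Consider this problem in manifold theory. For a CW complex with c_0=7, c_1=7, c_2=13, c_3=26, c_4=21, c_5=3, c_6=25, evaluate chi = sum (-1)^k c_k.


chi = sum_k (-1)^k c_k.
= (-1)^0*7 + (-1)^1*7 + (-1)^2*13 + (-1)^3*26 + (-1)^4*21 + (-1)^5*3 + (-1)^6*25
= (7) + (-7) + (13) + (-26) + (21) + (-3) + (25)
= 30

30


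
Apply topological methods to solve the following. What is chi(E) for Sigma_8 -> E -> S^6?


chi(S^6) = 2 (n even), chi(Sigma_8) = 2 - 2*8 = -14.
chi(E) = 2 * (-14) = -28

-28


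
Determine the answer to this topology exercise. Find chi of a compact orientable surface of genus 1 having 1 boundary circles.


For a compact orientable surface with genus g and b boundary components: chi = 2 - 2g - b.
chi = 2 - 2*1 - 1 = 2 - 2 - 1 = -1

-1


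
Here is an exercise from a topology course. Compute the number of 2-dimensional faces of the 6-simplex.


Delta^6 has 6+1 vertices. A 2-face is a choice of 2+1 vertices.
f_2 = C(6+1, 2+1) = C(7,3) = 35

35


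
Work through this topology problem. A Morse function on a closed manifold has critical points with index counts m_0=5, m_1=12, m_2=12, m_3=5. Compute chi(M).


Morse theory: chi(M) = sum_k (-1)^k m_k where m_k = #(index-k critical points).
= (5) + (-12) + (12) + (-5) = 0

0


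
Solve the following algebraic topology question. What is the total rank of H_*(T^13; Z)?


b_k(T^13) = C(13,k), so the sum over k is sum_k C(13,k) = 2^13.
Total = 2^13 = 8192

8192


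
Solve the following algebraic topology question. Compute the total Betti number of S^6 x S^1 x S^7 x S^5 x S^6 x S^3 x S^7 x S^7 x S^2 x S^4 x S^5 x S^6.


Total Betti number is multiplicative under products.
Each S^d (d>=1) has total Betti number 2.
There are 12 sphere factors.
Total = 2^12 = 4096

4096


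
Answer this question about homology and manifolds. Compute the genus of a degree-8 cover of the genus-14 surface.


For an n-sheeted cover: chi(E) = n * chi(B).
chi(Sigma_14) = 2 - 2*14 = -26.
chi(E) = 8 * (-26) = -208.
genus(E) = (2 - chi(E))/2 = (2 - (-208))/2 = 210/2 = 105

105


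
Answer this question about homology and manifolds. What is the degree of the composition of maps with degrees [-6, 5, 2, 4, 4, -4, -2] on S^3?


Degree is multiplicative: deg(composition) = product of degrees.
= (-6) * (5) * (2) * (4) * (4) * (-4) * (-2) = -7680

-7680


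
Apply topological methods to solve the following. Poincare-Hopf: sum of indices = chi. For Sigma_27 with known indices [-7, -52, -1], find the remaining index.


Poincare-Hopf: sum of indices = chi(M).
chi(Sigma_27) = 2 - 2*27 = -52.
Sum of known indices = -60.
x = chi - (sum known) = -52 - (-60) = 8

8


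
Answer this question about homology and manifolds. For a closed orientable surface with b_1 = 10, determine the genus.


For a closed orientable surface: b_1 = 2g.
10 = 2g
g = 10 / 2 = 5

5


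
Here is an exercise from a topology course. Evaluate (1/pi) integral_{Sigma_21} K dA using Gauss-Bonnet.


Gauss-Bonnet: integral K dA = 2*pi*chi(M).
chi(Sigma_21) = 2 - 2*21 = -40.
(integral K dA)/pi = 2*chi = 2*(-40) = -80

-80


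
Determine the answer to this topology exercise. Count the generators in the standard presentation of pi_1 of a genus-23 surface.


Standard presentation: pi_1(Sigma_g) = <a_1,b_1,...,a_g,b_g | [a_1,b_1]...[a_g,b_g] = 1>.
Number of generators = 2g = 2*23 = 46

46


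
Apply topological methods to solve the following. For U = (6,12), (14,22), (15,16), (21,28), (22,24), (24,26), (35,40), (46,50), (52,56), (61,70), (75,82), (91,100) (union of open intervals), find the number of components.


Sort and merge overlapping open intervals.
Merged: (6,12), (14,28), (35,40), (46,50), (52,56), (61,70), (75,82), (91,100).
Number of components = 8

8


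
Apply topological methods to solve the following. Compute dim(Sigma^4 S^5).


Each suspension raises dimension by 1: Sigma S^n = S^{n+1}.
Sigma^4 S^5 = S^{5+4} = S^9

9


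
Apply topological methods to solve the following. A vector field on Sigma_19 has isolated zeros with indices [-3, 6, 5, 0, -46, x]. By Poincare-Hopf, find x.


Poincare-Hopf: sum of indices = chi(M).
chi(Sigma_19) = 2 - 2*19 = -36.
Sum of known indices = -38.
x = chi - (sum known) = -36 - (-38) = 2

2


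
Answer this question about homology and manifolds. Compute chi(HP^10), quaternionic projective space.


HP^10 has one cell in each dimension 0, 4, ..., 4*10 (10+1 cells, all even-dim).
chi = 10 + 1 = 11

11


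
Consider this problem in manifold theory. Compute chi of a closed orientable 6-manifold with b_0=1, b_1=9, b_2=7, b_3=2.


By Poincare duality b_k = b_{6-k}, so full Betti numbers: b_0=1, b_1=9, b_2=7, b_3=2, b_4=7, b_5=9, b_6=1.
chi = sum (-1)^k b_k = -4

-4
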